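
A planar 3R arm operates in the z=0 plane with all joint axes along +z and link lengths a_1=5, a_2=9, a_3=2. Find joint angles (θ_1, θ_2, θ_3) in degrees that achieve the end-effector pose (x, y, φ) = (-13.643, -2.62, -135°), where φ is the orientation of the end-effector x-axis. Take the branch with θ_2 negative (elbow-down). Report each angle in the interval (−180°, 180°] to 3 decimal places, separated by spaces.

-135.000 -60.002 60.002

wrist centre = target − a_3·(cos φ, sin φ) = (-12.2288, -1.2058)
cos θ_2 = (150.9971−5²−9²)/(2·5·9) = 0.5000; θ_2 = -60.0021° (elbow-down)
β = atan2(-1.2058,-12.2288) = -174.3687°; ψ = atan2(-7.7944,9.4997) = -39.3684°
θ_1 = β − ψ = -135.0003°
θ_3 = φ − θ_1 − θ_2 = 60.0024° (wrapped to (-180°,180°])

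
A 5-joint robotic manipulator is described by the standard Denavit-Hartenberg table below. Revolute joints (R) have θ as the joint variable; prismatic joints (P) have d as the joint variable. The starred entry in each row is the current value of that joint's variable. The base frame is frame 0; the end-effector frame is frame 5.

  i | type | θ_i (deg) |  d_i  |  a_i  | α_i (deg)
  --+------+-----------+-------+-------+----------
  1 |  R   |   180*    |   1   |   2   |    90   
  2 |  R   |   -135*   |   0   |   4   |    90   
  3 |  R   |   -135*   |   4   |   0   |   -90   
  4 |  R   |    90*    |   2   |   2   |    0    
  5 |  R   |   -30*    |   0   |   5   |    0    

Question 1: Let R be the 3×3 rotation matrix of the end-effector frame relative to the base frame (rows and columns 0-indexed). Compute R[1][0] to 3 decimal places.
-0.354

End-effector x-axis (col 0 of R) = (-0.8624,-0.3536,-0.3624)
R[1][0] = -0.3536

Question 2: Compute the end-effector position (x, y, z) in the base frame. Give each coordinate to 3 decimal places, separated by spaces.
after link 1: o_1 = (-2.0000, 0.0000, 1.0000)
after link 2: o_2 = (0.8284, 0.0000, -1.8284)
after link 3: o_3 = (3.6569, -0.0000, 1.0000)
after link 4: o_4 = (3.2426, -1.4142, -1.4142)
after link 5: o_5 = (-1.0692, -3.1820, -3.2261)

-1.069 -3.182 -3.226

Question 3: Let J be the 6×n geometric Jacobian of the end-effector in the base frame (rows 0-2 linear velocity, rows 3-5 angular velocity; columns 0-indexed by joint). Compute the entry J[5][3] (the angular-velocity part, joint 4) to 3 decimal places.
-0.500

axis z_3 = (0.5000,-0.7071,-0.5000); lever o_n−o_3 = (-4.7261,-3.1820,-4.2261)
cross product → J_v[:, 3] = (1.3973,4.4761,-4.9328)
J_ω[:, 3] = z_3
entry J[5][3] = -0.5000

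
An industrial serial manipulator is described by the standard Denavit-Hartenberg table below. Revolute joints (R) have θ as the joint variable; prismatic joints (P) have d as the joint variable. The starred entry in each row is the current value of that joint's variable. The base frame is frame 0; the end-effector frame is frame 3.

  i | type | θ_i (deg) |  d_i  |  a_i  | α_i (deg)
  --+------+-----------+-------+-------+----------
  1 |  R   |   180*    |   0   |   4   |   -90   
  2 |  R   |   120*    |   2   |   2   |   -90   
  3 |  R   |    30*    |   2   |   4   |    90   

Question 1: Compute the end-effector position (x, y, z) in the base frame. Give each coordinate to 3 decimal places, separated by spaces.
0.464 -0.000 -3.732

after link 1: o_1 = (-4.0000, 0.0000, 0.0000)
after link 2: o_2 = (-3.0000, -2.0000, -1.7321)
after link 3: o_3 = (0.4641, -0.0000, -3.7321)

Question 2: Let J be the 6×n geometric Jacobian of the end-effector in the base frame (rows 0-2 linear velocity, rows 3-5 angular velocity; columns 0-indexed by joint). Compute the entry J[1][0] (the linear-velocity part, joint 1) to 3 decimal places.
0.464

axis z_0 = ẑ; lever o_n−o_0 = (0.4641,-0.0000,-3.7321)
cross product → J_v[:, 0] = (0.0000,0.4641,-0.0000)
J_ω[:, 0] = z_0
entry J[1][0] = 0.4641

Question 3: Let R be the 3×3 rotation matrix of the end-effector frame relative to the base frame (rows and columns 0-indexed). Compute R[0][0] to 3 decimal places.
0.433

End-effector x-axis (col 0 of R) = (0.4330,0.5000,-0.7500)
R[0][0] = 0.4330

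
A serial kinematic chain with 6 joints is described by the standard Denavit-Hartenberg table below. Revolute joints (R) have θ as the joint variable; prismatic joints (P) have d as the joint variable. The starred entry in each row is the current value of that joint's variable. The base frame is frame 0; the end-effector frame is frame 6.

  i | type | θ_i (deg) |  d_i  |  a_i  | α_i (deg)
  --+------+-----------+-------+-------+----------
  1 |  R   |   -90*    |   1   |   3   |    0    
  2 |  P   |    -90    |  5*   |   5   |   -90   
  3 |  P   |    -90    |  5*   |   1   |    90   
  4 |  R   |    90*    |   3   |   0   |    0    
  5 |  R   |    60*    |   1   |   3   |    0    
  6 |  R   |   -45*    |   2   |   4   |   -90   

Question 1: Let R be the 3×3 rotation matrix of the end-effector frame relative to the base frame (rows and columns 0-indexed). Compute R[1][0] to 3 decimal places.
-0.966

End-effector x-axis (col 0 of R) = (0.0000,-0.9659,-0.2588)
R[1][0] = -0.9659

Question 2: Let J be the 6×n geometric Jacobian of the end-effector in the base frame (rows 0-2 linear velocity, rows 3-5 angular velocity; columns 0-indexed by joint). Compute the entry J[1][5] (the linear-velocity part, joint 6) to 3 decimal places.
1.035

axis z_5 = (1.0000,0.0000,0.0000); lever o_n−o_5 = (2.0000,-3.8637,-1.0353)
cross product → J_v[:, 5] = (0.0000,1.0353,-3.8637)
J_ω[:, 5] = z_5
entry J[1][5] = 1.0353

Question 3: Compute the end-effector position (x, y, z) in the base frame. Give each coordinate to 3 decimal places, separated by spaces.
after link 1: o_1 = (0.0000, -3.0000, 1.0000)
after link 2: o_2 = (-5.0000, -3.0000, 6.0000)
after link 3: o_3 = (-5.0000, -8.0000, 7.0000)
after link 4: o_4 = (-2.0000, -8.0000, 7.0000)
after link 5: o_5 = (-1.0000, -9.5000, 4.4019)
after link 6: o_6 = (1.0000, -13.3637, 3.3666)

1.000 -13.364 3.367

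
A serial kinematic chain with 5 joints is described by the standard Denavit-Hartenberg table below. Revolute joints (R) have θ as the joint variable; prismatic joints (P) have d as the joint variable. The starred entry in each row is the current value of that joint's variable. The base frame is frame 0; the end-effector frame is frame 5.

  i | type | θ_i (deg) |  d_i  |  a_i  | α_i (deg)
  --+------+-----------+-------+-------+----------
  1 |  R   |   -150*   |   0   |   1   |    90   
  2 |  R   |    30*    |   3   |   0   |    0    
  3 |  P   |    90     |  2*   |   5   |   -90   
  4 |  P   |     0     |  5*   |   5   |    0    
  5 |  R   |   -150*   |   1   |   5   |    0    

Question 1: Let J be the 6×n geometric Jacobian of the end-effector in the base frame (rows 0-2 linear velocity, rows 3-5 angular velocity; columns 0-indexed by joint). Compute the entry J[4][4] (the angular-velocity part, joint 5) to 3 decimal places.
axis z_4 = (0.7500,0.4330,-0.5000); lever o_n−o_4 = (-2.3750,1.5155,-4.2500)
cross product → J_v[:, 4] = (-1.0825,4.3750,2.1651)
J_ω[:, 4] = z_4
entry J[4][4] = 0.4330

0.433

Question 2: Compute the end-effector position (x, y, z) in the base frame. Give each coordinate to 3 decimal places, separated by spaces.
2.339 10.011 1.910

after link 1: o_1 = (-0.8660, -0.5000, 0.0000)
after link 2: o_2 = (-2.3660, 2.0981, 0.0000)
after link 3: o_3 = (-1.2010, 5.0801, 4.3301)
after link 4: o_4 = (4.7141, 8.4952, 6.1603)
after link 5: o_5 = (2.3391, 10.0107, 1.9103)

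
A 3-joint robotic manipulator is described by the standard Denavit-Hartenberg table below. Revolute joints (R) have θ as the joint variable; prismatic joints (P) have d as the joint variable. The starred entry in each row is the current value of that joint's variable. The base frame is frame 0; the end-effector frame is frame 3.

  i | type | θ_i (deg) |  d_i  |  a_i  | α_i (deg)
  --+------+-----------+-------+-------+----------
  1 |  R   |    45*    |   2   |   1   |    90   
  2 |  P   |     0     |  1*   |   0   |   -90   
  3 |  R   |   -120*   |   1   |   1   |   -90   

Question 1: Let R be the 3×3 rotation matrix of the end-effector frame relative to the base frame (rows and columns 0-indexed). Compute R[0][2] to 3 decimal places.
0.966

End-effector z-axis (col 2 of R) = (0.9659,0.2588,0.0000)
R[0][2] = 0.9659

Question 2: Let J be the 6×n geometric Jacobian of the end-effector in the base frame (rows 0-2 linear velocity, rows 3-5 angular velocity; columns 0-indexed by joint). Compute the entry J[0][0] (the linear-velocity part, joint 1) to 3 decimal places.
0.966

axis z_0 = ẑ; lever o_n−o_0 = (1.6730,-0.9659,3.0000)
cross product → J_v[:, 0] = (0.9659,1.6730,-0.0000)
J_ω[:, 0] = z_0
entry J[0][0] = 0.9659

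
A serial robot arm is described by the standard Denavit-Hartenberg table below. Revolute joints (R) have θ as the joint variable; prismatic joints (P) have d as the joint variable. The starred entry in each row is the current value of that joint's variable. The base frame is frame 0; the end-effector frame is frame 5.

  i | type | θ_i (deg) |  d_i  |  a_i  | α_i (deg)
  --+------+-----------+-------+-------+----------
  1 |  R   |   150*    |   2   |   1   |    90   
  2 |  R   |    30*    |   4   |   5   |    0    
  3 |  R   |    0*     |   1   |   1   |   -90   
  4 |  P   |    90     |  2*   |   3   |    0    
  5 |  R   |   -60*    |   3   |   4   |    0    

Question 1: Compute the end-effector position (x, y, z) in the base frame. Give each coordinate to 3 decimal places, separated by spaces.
after link 1: o_1 = (-0.8660, 0.5000, 2.0000)
after link 2: o_2 = (-2.6160, 6.1292, 4.5000)
after link 3: o_3 = (-2.8660, 7.4282, 5.0000)
after link 4: o_4 = (-3.5000, 4.3301, 6.7321)
after link 5: o_5 = (-5.7990, 3.3481, 11.0622)

-5.799 3.348 11.062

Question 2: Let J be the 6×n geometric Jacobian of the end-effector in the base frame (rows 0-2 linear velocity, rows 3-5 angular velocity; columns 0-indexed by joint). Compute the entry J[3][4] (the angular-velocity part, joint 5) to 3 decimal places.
axis z_4 = (0.4330,-0.2500,0.8660); lever o_n−o_4 = (-2.2990,-0.9821,4.3301)
cross product → J_v[:, 4] = (-0.2321,-3.8660,-1.0000)
J_ω[:, 4] = z_4
entry J[3][4] = 0.4330

0.433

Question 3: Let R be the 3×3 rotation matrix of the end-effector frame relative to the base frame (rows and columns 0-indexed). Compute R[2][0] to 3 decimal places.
0.433

End-effector x-axis (col 0 of R) = (-0.8995,-0.0580,0.4330)
R[2][0] = 0.4330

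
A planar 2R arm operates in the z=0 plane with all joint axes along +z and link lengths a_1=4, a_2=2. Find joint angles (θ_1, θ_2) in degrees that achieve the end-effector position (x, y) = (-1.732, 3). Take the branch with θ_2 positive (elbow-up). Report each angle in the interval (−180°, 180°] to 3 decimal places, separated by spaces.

cos θ_2 = (11.9998−4²−2²)/(2·4·2) = -0.5000; θ_2 = 120.0007° (elbow-up)
β = atan2(3.0000,-1.7320) = 119.9993°; ψ = atan2(1.7320,3.0000) = 30.0000°
θ_1 = β − ψ = 89.9993°

89.999 120.001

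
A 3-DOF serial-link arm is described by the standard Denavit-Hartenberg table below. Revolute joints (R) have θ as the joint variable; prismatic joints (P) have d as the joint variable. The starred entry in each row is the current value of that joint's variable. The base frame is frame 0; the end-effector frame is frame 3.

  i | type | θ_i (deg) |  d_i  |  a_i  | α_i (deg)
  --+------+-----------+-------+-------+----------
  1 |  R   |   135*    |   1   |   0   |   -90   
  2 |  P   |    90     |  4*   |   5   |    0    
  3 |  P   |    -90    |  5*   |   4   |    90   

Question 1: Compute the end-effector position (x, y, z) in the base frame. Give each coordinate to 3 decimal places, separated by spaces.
after link 1: o_1 = (0.0000, 0.0000, 1.0000)
after link 2: o_2 = (-2.8284, -2.8284, -4.0000)
after link 3: o_3 = (-9.1924, -3.5355, -4.0000)

-9.192 -3.536 -4.000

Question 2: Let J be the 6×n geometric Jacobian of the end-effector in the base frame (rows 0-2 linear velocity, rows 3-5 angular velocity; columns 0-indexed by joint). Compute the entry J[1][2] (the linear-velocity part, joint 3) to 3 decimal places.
-0.707

prismatic axis z_2 = (-0.7071,-0.7071,0.0000)
J_v[:, 2] = z_2; J_ω[:, 2] = (0,0,0)
entry J[1][2] = -0.7071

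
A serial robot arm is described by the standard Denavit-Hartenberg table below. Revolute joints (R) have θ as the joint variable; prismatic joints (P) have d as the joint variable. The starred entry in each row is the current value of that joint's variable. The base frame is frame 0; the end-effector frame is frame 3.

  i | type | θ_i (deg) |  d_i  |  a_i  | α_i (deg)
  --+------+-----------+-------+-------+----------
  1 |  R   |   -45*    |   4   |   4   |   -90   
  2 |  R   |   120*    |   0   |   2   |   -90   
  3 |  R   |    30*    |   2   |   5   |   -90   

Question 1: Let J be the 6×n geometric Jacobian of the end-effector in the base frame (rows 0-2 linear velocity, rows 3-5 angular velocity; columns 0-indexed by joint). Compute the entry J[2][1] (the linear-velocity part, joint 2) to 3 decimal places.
4.897

axis z_1 = (0.7071,0.7071,0.0000); lever o_n−o_1 = (-5.2305,1.6950,-4.4821)
cross product → J_v[:, 1] = (-3.1693,3.1693,4.8971)
J_ω[:, 1] = z_1
entry J[2][1] = 4.8971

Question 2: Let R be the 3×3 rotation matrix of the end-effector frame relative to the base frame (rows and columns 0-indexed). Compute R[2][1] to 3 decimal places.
End-effector y-axis (col 1 of R) = (0.6124,-0.6124,-0.5000)
R[2][1] = -0.5000

-0.500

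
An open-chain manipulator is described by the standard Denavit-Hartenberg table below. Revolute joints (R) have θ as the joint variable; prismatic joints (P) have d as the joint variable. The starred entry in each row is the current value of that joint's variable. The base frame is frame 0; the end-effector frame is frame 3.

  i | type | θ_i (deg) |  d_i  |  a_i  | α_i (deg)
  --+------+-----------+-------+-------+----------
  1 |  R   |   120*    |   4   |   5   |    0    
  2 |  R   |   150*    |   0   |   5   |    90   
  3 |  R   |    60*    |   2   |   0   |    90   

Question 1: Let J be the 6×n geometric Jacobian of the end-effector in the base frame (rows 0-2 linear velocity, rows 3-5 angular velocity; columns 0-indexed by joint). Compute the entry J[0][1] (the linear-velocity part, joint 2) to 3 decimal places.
5.000

axis z_1 = (0.0000,0.0000,1.0000); lever o_n−o_1 = (-2.0000,-5.0000,0.0000)
cross product → J_v[:, 1] = (5.0000,-2.0000,0.0000)
J_ω[:, 1] = z_1
entry J[0][1] = 5.0000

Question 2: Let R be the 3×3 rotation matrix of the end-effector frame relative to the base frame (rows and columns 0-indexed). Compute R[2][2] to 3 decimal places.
End-effector z-axis (col 2 of R) = (-0.0000,-0.8660,-0.5000)
R[2][2] = -0.5000

-0.500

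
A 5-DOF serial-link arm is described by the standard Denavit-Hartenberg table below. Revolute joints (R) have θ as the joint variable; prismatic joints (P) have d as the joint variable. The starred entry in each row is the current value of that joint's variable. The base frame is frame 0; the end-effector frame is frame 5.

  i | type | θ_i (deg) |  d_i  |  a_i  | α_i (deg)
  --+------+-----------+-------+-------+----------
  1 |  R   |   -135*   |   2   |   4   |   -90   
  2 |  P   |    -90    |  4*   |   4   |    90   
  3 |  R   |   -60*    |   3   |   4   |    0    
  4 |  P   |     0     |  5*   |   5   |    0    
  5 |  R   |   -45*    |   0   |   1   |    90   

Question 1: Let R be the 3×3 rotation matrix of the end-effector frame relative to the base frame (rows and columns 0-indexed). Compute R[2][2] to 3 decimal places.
End-effector z-axis (col 2 of R) = (0.1830,-0.1830,-0.9659)
R[2][2] = -0.9659

-0.966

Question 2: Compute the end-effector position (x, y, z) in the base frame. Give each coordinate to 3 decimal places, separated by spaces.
-0.538 6.194 10.241

after link 1: o_1 = (-2.8284, -2.8284, 2.0000)
after link 2: o_2 = (0.0000, -5.6569, 6.0000)
after link 3: o_3 = (-0.3282, -1.0860, 8.0000)
after link 4: o_4 = (0.1455, 5.5114, 10.5000)
after link 5: o_5 = (-0.5375, 6.1944, 10.2412)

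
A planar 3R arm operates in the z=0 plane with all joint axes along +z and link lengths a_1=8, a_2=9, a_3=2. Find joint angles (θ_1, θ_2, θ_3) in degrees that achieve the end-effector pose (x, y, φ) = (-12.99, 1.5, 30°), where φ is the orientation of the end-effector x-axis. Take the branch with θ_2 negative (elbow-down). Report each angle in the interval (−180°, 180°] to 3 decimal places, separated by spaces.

-149.997 -60.005 -119.998

wrist centre = target − a_3·(cos φ, sin φ) = (-14.7221, 0.5000)
cos θ_2 = (216.9888−8²−9²)/(2·8·9) = 0.4999; θ_2 = -60.0052° (elbow-down)
β = atan2(0.5000,-14.7221) = 178.0548°; ψ = atan2(-7.7946,12.4993) = -31.9479°
θ_1 = β − ψ = 210.0027°
θ_3 = φ − θ_1 − θ_2 = -119.9976° (wrapped to (-180°,180°])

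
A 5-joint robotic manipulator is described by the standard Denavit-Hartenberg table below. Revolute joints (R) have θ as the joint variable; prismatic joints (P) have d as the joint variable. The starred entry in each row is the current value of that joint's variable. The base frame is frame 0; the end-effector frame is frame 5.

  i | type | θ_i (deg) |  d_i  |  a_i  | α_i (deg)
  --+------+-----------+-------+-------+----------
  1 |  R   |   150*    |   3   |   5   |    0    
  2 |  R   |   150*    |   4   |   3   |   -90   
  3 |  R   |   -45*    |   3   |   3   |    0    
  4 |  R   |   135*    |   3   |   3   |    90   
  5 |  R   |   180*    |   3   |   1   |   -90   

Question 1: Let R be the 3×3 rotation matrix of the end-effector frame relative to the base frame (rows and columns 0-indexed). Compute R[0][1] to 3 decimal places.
End-effector y-axis (col 1 of R) = (-0.5000,0.8660,0.0000)
R[0][1] = -0.5000

-0.500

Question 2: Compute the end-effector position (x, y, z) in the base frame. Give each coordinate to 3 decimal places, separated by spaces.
after link 1: o_1 = (-4.3301, 2.5000, 3.0000)
after link 2: o_2 = (-2.8301, -0.0981, 7.0000)
after link 3: o_3 = (0.8286, -0.4352, 9.1213)
after link 4: o_4 = (3.4267, 1.0648, 6.1213)
after link 5: o_5 = (4.9267, -1.5333, 7.1213)

4.927 -1.533 7.121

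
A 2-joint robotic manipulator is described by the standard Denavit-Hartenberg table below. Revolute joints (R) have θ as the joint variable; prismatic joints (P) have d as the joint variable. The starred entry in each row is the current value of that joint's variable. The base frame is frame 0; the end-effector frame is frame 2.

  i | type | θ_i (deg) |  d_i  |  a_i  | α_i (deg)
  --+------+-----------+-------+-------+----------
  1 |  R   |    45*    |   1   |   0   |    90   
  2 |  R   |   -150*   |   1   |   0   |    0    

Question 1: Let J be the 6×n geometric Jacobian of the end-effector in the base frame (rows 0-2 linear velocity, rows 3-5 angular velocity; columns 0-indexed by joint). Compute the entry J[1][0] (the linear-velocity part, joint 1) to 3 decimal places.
axis z_0 = ẑ; lever o_n−o_0 = (0.7071,-0.7071,1.0000)
cross product → J_v[:, 0] = (0.7071,0.7071,-0.0000)
J_ω[:, 0] = z_0
entry J[1][0] = 0.7071

0.707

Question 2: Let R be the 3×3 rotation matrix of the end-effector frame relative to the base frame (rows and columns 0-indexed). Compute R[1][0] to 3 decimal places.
-0.612

End-effector x-axis (col 0 of R) = (-0.6124,-0.6124,-0.5000)
R[1][0] = -0.6124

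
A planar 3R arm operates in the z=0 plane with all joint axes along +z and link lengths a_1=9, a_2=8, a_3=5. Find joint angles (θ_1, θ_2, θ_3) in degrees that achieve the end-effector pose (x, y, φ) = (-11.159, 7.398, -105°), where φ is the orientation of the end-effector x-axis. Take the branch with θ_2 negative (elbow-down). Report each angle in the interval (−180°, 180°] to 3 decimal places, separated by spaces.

wrist centre = target − a_3·(cos φ, sin φ) = (-9.8649, 12.2276)
cos θ_2 = (246.8313−9²−8²)/(2·9·8) = 0.7072; θ_2 = -44.9956° (elbow-down)
β = atan2(12.2276,-9.8649) = 128.8956°; ψ = atan2(-5.6564,14.6573) = -21.1022°
θ_1 = β − ψ = 149.9978°
θ_3 = φ − θ_1 − θ_2 = 149.9978° (wrapped to (-180°,180°])

149.998 -44.996 149.998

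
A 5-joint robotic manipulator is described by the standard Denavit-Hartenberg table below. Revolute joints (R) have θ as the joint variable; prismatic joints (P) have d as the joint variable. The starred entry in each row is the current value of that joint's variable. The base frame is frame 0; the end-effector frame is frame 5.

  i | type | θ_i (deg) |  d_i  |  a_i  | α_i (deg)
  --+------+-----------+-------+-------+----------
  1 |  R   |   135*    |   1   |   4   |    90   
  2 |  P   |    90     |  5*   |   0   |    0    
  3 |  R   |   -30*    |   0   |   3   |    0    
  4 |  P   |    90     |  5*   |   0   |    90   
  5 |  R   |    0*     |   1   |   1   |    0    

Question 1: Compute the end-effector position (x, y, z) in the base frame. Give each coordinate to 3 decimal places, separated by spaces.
3.441 10.701 4.964

after link 1: o_1 = (-2.8284, 2.8284, 1.0000)
after link 2: o_2 = (0.7071, 6.3640, 1.0000)
after link 3: o_3 = (-0.3536, 7.4246, 3.5981)
after link 4: o_4 = (3.1820, 10.9602, 3.5981)
after link 5: o_5 = (3.4408, 10.7013, 4.9641)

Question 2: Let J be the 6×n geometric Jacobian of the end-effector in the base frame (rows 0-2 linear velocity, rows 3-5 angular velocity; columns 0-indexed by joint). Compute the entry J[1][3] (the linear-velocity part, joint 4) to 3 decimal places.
prismatic axis z_3 = (0.7071,0.7071,0.0000)
J_v[:, 3] = z_3; J_ω[:, 3] = (0,0,0)
entry J[1][3] = 0.7071

0.707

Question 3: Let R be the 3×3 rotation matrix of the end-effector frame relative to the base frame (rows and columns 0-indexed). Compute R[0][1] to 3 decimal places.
End-effector y-axis (col 1 of R) = (0.7071,0.7071,0.0000)
R[0][1] = 0.7071

0.707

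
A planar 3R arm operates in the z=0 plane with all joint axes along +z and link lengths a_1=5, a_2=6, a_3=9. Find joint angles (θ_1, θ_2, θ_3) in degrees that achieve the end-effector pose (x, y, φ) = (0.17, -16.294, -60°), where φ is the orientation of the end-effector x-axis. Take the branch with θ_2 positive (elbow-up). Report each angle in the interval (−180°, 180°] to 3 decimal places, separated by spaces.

-150.003 60.005 29.998

wrist centre = target − a_3·(cos φ, sin φ) = (-4.3300, -8.4998)
cos θ_2 = (90.9950−5²−6²)/(2·5·6) = 0.4999; θ_2 = 60.0055° (elbow-up)
β = atan2(-8.4998,-4.3300) = -116.9955°; ψ = atan2(5.1964,7.9995) = 33.0076°
θ_1 = β − ψ = -150.0030°
θ_3 = φ − θ_1 − θ_2 = 29.9975° (wrapped to (-180°,180°])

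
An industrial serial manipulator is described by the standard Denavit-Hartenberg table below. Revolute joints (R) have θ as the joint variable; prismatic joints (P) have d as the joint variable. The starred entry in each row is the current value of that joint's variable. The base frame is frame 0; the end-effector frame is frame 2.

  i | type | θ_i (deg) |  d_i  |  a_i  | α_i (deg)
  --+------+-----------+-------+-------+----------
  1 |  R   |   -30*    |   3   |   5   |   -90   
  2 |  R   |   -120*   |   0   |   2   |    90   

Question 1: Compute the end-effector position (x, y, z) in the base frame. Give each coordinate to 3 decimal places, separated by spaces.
3.464 -2.000 4.732

after link 1: o_1 = (4.3301, -2.5000, 3.0000)
after link 2: o_2 = (3.4641, -2.0000, 4.7321)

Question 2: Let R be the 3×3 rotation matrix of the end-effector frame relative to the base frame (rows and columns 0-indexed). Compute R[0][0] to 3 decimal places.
End-effector x-axis (col 0 of R) = (-0.4330,0.2500,0.8660)
R[0][0] = -0.4330

-0.433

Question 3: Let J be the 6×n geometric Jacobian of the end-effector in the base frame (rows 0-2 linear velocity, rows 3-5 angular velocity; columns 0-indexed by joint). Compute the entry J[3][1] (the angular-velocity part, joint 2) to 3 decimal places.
axis z_1 = (0.5000,0.8660,0.0000); lever o_n−o_1 = (-0.8660,0.5000,1.7321)
cross product → J_v[:, 1] = (1.5000,-0.8660,1.0000)
J_ω[:, 1] = z_1
entry J[3][1] = 0.5000

0.500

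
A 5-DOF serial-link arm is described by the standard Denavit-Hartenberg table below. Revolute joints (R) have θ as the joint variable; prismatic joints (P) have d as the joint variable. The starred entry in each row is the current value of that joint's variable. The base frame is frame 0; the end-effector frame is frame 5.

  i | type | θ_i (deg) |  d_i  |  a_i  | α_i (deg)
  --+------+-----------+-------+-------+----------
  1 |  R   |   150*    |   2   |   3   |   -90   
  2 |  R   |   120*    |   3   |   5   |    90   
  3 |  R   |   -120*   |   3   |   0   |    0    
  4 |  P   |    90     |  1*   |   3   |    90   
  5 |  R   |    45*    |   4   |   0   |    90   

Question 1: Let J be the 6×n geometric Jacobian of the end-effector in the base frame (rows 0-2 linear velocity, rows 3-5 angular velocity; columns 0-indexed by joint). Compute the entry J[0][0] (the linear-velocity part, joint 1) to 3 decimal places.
-3.533

axis z_0 = ẑ; lever o_n−o_0 = (-2.1920,3.5335,-4.8481)
cross product → J_v[:, 0] = (-3.5335,-2.1920,0.0000)
J_ω[:, 0] = z_0
entry J[0][0] = -3.5335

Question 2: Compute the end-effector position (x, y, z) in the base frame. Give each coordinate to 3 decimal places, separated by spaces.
-2.192 3.533 -4.848

after link 1: o_1 = (-2.5981, 1.5000, 2.0000)
after link 2: o_2 = (-1.9330, -2.3481, -2.3301)
after link 3: o_3 = (-4.1830, -1.0490, -3.8301)
after link 4: o_4 = (-3.0580, 0.0335, -6.5801)
after link 5: o_5 = (-2.1920, 3.5335, -4.8481)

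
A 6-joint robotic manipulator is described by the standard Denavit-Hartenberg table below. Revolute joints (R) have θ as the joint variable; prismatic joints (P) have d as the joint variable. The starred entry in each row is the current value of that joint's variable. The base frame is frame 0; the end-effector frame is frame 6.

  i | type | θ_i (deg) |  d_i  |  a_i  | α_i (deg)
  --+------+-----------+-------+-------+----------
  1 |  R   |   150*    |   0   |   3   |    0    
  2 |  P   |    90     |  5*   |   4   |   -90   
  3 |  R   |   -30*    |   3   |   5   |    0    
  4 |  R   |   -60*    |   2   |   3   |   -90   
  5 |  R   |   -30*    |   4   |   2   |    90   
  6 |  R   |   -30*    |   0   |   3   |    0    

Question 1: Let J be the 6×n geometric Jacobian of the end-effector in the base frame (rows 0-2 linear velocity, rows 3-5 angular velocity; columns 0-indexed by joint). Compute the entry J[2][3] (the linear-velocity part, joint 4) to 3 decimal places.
-2.500

axis z_3 = (0.8660,-0.5000,0.0000); lever o_n−o_3 = (2.4731,-4.3146,6.9821)
cross product → J_v[:, 3] = (-3.4910,-6.0466,-2.5000)
J_ω[:, 3] = z_3
entry J[2][3] = -2.5000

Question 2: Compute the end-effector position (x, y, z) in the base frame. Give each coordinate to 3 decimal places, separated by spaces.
-1.692 -11.529 14.482

after link 1: o_1 = (-2.5981, 1.5000, 0.0000)
after link 2: o_2 = (-4.5981, -1.9641, 5.0000)
after link 3: o_3 = (-4.1651, -7.2141, 7.5000)
after link 4: o_4 = (-2.4330, -8.2141, 10.5000)
after link 5: o_5 = (-3.5670, -12.1782, 12.2321)
after link 6: o_6 = (-1.6920, -11.5287, 14.4821)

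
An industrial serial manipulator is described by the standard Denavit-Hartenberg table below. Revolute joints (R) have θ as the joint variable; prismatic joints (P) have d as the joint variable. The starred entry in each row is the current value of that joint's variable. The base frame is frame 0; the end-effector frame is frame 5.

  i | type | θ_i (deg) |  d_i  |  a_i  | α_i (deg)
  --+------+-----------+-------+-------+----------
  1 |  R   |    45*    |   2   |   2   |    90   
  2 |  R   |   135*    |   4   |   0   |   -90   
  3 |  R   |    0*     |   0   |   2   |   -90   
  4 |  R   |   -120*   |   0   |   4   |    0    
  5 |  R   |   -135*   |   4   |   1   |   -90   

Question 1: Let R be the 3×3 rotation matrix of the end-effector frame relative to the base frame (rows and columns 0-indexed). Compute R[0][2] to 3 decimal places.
End-effector z-axis (col 2 of R) = (0.3536,0.3536,-0.8660)
R[0][2] = 0.3536

0.354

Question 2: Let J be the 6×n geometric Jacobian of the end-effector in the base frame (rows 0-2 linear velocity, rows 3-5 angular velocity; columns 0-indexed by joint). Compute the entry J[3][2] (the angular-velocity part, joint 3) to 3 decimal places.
-0.500

axis z_2 = (-0.5000,-0.5000,-0.7071); lever o_n−o_2 = (-3.9481,1.7087,-1.9495)
cross product → J_v[:, 2] = (2.1830,1.8170,-2.8284)
J_ω[:, 2] = z_2
entry J[3][2] = -0.5000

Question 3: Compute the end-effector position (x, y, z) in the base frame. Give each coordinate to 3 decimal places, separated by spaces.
after link 1: o_1 = (1.4142, 1.4142, 2.0000)
after link 2: o_2 = (4.2426, -1.4142, 2.0000)
after link 3: o_3 = (3.2426, -2.4142, 3.4142)
after link 4: o_4 = (2.5106, -3.1463, -0.4495)
after link 5: o_5 = (0.2945, 0.2945, 0.0505)

0.295 0.295 0.051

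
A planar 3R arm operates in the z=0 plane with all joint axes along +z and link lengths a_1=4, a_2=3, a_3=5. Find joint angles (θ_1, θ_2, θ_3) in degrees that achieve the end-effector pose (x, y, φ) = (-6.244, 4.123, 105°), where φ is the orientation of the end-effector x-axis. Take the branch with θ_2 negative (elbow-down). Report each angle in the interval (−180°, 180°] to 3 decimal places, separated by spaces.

-135.006 -89.998 -29.996

wrist centre = target − a_3·(cos φ, sin φ) = (-4.9499, -0.7066)
cos θ_2 = (25.0009−4²−3²)/(2·4·3) = 0.0000; θ_2 = -89.9979° (elbow-down)
β = atan2(-0.7066,-4.9499) = -171.8756°; ψ = atan2(-3.0000,4.0001) = -36.8691°
θ_1 = β − ψ = -135.0064°
θ_3 = φ − θ_1 − θ_2 = -29.9957° (wrapped to (-180°,180°])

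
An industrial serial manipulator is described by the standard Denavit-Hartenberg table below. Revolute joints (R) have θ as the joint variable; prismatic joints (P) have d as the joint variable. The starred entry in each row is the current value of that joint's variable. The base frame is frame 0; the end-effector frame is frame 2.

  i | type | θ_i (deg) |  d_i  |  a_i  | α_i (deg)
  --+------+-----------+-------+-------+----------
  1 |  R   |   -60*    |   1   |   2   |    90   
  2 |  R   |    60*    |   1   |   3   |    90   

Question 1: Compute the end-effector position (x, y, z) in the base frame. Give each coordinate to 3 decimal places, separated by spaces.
0.884 -3.531 3.598

after link 1: o_1 = (1.0000, -1.7321, 1.0000)
after link 2: o_2 = (0.8840, -3.5311, 3.5981)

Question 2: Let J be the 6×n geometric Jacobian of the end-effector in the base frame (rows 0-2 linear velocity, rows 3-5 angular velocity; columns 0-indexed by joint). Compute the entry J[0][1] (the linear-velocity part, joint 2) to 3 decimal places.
axis z_1 = (-0.8660,-0.5000,0.0000); lever o_n−o_1 = (-0.1160,-1.7990,2.5981)
cross product → J_v[:, 1] = (-1.2990,2.2500,1.5000)
J_ω[:, 1] = z_1
entry J[0][1] = -1.2990

-1.299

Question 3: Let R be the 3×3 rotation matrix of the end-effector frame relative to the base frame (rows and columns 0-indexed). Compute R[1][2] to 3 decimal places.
-0.750

End-effector z-axis (col 2 of R) = (0.4330,-0.7500,-0.5000)
R[1][2] = -0.7500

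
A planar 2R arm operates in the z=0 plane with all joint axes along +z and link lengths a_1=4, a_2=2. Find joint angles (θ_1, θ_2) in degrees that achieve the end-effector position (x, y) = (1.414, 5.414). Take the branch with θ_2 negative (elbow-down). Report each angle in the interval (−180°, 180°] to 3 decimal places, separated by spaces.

cos θ_2 = (31.3108−4²−2²)/(2·4·2) = 0.7069; θ_2 = -45.0148° (elbow-down)
β = atan2(5.4140,1.4140) = 75.3628°; ψ = atan2(-1.4146,5.4138) = -14.6434°
θ_1 = β − ψ = 90.0061°

90.006 -45.015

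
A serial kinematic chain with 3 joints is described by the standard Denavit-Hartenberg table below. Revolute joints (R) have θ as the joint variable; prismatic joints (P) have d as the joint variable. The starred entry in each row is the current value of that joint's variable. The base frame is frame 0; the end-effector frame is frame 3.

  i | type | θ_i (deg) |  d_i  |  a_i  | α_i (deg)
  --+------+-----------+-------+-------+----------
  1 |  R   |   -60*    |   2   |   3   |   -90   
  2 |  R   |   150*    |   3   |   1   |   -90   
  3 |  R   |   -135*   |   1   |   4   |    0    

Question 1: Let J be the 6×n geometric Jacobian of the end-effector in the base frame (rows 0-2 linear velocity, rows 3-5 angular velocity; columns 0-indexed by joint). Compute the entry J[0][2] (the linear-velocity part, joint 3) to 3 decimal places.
1.225

axis z_2 = (-0.2500,0.4330,0.8660); lever o_n−o_2 = (3.4242,-0.2741,2.2802)
cross product → J_v[:, 2] = (1.2247,3.5355,-1.4142)
J_ω[:, 2] = z_2
entry J[0][2] = 1.2247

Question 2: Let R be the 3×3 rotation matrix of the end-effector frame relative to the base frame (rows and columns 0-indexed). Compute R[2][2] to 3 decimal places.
0.866

End-effector z-axis (col 2 of R) = (-0.2500,0.4330,0.8660)
R[2][2] = 0.8660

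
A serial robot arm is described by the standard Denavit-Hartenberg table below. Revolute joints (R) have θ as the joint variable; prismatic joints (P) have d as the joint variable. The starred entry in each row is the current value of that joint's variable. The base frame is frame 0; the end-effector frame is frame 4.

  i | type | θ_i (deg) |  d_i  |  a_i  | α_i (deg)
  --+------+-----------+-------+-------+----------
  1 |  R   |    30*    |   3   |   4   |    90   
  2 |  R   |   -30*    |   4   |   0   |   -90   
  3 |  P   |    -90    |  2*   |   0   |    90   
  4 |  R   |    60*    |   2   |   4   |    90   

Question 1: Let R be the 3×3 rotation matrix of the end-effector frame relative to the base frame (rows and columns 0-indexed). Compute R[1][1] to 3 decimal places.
End-effector y-axis (col 1 of R) = (-0.7500,-0.4330,0.5000)
R[1][1] = -0.4330

-0.433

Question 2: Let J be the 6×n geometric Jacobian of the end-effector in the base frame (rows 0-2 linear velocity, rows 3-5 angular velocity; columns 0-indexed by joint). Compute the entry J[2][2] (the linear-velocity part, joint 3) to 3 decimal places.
prismatic axis z_2 = (0.4330,0.2500,0.8660)
J_v[:, 2] = z_2; J_ω[:, 2] = (0,0,0)
entry J[2][2] = 0.8660

0.866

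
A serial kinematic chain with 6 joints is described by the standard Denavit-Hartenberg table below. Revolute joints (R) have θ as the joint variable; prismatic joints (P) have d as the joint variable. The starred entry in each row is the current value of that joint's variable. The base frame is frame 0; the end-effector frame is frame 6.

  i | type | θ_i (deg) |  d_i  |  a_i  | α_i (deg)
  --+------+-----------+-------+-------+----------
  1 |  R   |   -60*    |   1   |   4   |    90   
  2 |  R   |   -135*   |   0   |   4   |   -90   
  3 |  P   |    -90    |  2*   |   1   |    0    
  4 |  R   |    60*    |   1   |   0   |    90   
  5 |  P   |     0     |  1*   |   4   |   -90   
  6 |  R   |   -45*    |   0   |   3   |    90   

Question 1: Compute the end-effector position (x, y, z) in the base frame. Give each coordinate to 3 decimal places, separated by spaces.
after link 1: o_1 = (2.0000, -3.4641, 1.0000)
after link 2: o_2 = (0.5858, -1.0146, -1.8284)
after link 3: o_3 = (0.4269, -2.7394, -3.2426)
after link 4: o_4 = (0.7804, -3.3517, -3.9497)
after link 5: o_5 = (-2.7496, -2.9696, -6.0457)
after link 6: o_6 = (-5.5337, -3.9430, -6.5947)

-5.534 -3.943 -6.595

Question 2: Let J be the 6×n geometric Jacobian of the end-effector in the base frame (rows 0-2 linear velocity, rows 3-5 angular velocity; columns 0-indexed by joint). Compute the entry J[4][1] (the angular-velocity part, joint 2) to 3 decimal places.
-0.500

axis z_1 = (-0.8660,-0.5000,0.0000); lever o_n−o_1 = (-7.5337,-0.4789,-7.5947)
cross product → J_v[:, 1] = (3.7974,-6.5772,-3.3521)
J_ω[:, 1] = z_1
entry J[4][1] = -0.5000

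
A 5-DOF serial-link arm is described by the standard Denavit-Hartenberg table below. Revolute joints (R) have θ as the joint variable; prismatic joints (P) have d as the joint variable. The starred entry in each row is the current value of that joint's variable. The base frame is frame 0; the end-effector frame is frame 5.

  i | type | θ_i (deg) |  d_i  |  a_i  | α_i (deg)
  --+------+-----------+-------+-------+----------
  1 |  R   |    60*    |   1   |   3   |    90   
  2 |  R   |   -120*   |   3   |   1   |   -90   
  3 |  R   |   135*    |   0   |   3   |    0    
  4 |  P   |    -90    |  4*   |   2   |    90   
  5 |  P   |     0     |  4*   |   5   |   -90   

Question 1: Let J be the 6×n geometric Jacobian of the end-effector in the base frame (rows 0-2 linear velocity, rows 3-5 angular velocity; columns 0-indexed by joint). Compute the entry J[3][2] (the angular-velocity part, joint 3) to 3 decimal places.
axis z_2 = (0.4330,0.7500,-0.5000); lever o_n−o_2 = (-3.3564,2.6718,-6.8990)
cross product → J_v[:, 2] = (-3.8383,4.6655,3.6742)
J_ω[:, 2] = z_2
entry J[3][2] = 0.4330

0.433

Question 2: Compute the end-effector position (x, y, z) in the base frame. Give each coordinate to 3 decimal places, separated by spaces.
0.492 3.337 -6.765

after link 1: o_1 = (1.5000, 2.5981, 1.0000)
after link 2: o_2 = (3.8481, 0.6651, 0.1340)
after link 3: o_3 = (2.5413, 2.6443, 1.9711)
after link 4: o_4 = (2.6950, 5.7390, -1.2537)
after link 5: o_5 = (0.4917, 3.3369, -6.7650)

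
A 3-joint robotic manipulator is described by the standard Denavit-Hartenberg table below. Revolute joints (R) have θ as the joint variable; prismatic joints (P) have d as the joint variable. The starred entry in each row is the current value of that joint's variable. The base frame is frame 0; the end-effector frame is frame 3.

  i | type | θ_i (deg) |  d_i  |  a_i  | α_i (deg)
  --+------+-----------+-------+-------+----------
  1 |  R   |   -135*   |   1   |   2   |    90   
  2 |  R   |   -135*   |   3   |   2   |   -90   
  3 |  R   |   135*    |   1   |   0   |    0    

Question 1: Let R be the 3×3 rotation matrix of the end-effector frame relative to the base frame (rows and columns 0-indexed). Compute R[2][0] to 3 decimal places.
0.500

End-effector x-axis (col 0 of R) = (0.1464,-0.8536,0.5000)
R[2][0] = 0.5000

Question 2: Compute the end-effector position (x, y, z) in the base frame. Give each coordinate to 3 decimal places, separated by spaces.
-3.036 1.207 -1.121

after link 1: o_1 = (-1.4142, -1.4142, 1.0000)
after link 2: o_2 = (-2.5355, 1.7071, -0.4142)
after link 3: o_3 = (-3.0355, 1.2071, -1.1213)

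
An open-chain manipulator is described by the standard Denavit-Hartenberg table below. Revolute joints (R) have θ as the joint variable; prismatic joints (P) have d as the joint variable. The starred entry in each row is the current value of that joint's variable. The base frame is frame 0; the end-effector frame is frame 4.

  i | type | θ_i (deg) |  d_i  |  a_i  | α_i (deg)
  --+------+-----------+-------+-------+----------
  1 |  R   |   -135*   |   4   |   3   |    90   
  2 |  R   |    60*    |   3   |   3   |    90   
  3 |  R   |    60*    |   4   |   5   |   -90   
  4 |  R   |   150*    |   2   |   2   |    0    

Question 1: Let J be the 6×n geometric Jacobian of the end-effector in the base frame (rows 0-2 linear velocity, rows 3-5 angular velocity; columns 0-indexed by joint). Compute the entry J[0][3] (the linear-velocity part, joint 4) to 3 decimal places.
axis z_3 = (-0.0474,0.6597,-0.7500); lever o_n−o_3 = (1.8845,1.1774,-1.7500)
cross product → J_v[:, 3] = (-0.2715,-1.4963,-1.2990)
J_ω[:, 3] = z_3
entry J[0][3] = -0.2715

-0.272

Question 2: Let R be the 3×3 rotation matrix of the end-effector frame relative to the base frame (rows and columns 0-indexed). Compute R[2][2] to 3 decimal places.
End-effector z-axis (col 2 of R) = (-0.0474,0.6597,-0.7500)
R[2][2] = -0.7500

-0.750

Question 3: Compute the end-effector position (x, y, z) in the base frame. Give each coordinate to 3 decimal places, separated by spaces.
-9.814 -0.155 5.013

after link 1: o_1 = (-2.1213, -2.1213, 4.0000)
after link 2: o_2 = (-5.3033, -1.0607, 6.5981)
after link 3: o_3 = (-11.6985, -1.3322, 6.7631)
after link 4: o_4 = (-9.8141, -0.1548, 5.0131)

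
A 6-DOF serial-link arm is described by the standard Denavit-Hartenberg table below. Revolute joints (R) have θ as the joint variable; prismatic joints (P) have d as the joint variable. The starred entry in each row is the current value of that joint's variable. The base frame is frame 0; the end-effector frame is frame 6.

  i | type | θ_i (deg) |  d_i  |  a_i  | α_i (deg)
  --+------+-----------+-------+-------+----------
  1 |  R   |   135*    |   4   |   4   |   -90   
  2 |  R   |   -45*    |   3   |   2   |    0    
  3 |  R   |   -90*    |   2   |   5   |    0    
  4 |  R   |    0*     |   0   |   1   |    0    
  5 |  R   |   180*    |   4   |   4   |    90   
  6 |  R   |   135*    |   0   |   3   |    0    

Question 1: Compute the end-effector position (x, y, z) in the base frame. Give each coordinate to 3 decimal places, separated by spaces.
after link 1: o_1 = (-2.8284, 2.8284, 4.0000)
after link 2: o_2 = (-5.9497, 1.7071, 5.4142)
after link 3: o_3 = (-4.8640, -2.2071, 8.9497)
after link 4: o_4 = (-4.3640, -2.7071, 9.6569)
after link 5: o_5 = (-9.1924, -3.5355, 6.8284)
after link 6: o_6 = (-9.6317, -6.0962, 8.3284)

-9.632 -6.096 8.328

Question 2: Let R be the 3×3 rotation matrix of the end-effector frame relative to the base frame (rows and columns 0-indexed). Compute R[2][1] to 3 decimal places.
0.500

End-effector y-axis (col 1 of R) = (0.8536,0.1464,0.5000)
R[2][1] = 0.5000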